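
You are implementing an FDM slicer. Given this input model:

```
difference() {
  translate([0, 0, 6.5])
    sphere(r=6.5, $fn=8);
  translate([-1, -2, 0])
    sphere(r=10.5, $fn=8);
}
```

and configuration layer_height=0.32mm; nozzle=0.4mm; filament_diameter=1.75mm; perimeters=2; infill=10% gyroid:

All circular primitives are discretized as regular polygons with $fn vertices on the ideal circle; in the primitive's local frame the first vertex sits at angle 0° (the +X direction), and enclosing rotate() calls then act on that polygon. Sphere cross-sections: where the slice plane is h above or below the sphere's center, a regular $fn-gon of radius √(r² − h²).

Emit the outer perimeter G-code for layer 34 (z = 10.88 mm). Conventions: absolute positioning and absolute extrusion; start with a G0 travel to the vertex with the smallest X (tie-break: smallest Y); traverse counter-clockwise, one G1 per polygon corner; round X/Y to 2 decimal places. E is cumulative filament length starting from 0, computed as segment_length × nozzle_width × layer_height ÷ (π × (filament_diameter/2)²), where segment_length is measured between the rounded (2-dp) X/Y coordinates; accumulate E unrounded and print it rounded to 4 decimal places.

At z = 10.88 mm: the sphere: section is a regular 8-gon, circumradius = √(r²−h²) = √(6.5²−4.38²) = 4.803; the sphere at (-1, -2) is not intersected at this z (|z−center|=10.880 > r=10.5); Taking the first minus the rest: none of the subtracted shapes is present at this height, so the r=6.5 sphere is unchanged — 1 connected region. The outline is a single polygon with 8 vertices. Extrusion per mm of travel: 0.4 × 0.32 / (π × 0.875²) = 0.053216. Accumulating E over each segment gives final E = 1.5654.

G0 X-4.80 Y0.00 Z10.88
G1 X-3.40 Y-3.40 E0.1957
G1 X0.00 Y-4.80 E0.3913
G1 X3.40 Y-3.40 E0.5870
G1 X4.80 Y0.00 E0.7827
G1 X3.40 Y3.40 E0.9784
G1 X0.00 Y4.80 E1.1740
G1 X-3.40 Y3.40 E1.3697
G1 X-4.80 Y0.00 E1.5654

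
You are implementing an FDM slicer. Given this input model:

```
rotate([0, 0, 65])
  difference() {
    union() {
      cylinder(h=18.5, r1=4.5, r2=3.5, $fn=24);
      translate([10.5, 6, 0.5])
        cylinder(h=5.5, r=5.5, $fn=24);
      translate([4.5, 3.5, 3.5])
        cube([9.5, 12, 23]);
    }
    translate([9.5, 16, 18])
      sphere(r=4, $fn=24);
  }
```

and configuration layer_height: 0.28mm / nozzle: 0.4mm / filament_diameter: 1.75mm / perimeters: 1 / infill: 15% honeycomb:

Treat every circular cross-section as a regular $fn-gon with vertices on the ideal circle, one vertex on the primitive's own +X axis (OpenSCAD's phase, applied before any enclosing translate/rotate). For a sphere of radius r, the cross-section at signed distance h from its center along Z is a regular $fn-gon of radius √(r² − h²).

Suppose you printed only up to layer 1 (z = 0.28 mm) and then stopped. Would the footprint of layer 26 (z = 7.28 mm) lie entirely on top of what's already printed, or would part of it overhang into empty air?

part overhangs

Compare the two slices. At z = 0.28: the cone (r1=4.5→r2=3.5) has section circumradius 4.485 here — a regular 24-gon (area = (24/2)·4.485²·sin(360°/24) = 62.47 mm²); the cylinder at (10.5, 6) is not intersected at this z (z outside [0.5, 6]); the cube at (4.5, 3.5) is absent (z outside [3.5, 26.5]); Combining (union): only the cone is present, so the union is just that shape — area = 62.47 mm²; the sphere at (9.5, 16) is absent (|z−center|=17.720 > r=4); After the difference (first − rest): none of the subtracted shapes is present at this height, so that combined region is unchanged — area = 62.47 mm²; (rotated 65° about Z; rotation is an isometry so areas/perimeters/island counts are preserved). At z = 7.28: the cone: at t=0.394 of its height the radius interpolates to r₁+(r₂−r₁)t = 4.106, giving a regular 24-gon of that circumradius (area = (24/2)·4.106²·sin(360°/24) = 52.37 mm²); the cylinder at (10.5, 6) is absent (z outside [0.5, 6]); the cube at (4.5, 3.5) is present — its section is the full 9.5×12 rectangle (area 114.00 mm²); Taking the union: the 2 present regions are separate (no shared area or edge), so areas and boundary lengths simply add and each stays a separate island — area = 166.37 mm²; the sphere at (9.5, 16) does not reach this height (|z−center|=10.720 > r=4); Taking the first minus the rest: none of the subtracted shapes is present at this height, so that combined region is unchanged — area = 166.37 mm²; (whole slice rotated 65° about Z — lengths, areas and connectivity unchanged). Checking containment: at z = 7.28 the cross-section extends beyond the z = 0.28 cross-section by about 114.00 mm².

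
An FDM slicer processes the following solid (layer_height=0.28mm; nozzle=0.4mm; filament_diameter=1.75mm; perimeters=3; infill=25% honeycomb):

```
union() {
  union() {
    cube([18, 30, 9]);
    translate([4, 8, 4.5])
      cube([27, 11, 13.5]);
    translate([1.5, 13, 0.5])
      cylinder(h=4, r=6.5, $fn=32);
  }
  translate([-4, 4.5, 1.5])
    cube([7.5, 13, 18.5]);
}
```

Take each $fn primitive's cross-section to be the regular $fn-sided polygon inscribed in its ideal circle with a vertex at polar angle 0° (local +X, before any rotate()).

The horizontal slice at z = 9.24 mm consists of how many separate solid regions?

At z = 9.24 mm: the cube is absent (z outside [0, 9]); the cube at (4, 8) is present — its section is the full 27×11 rectangle; the cylinder at (1.5, 13) does not reach this height (z outside [0.5, 4.5]); Combining (union): only the 27×11 cube at (4, 8) is present, so the union is just that shape — 1 connected region; the 7.5×13 cube at (-4, 4.5) contributes its full rectangle; Taking the union: the 2 present regions are separate (no shared area or edge), so areas and boundary lengths simply add and each stays a separate island — 2 connected regions. The result has 2 disconnected regions.

2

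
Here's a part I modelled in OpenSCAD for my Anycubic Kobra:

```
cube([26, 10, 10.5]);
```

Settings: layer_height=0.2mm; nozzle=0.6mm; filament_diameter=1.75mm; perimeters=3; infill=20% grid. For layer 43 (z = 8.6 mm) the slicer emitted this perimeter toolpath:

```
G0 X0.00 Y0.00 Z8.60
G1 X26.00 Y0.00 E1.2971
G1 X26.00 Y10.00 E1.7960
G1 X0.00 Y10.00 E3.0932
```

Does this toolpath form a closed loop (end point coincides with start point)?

no

Start point (G0): (0.00, 0.00). End point (last G1): the path does not return to the start — open.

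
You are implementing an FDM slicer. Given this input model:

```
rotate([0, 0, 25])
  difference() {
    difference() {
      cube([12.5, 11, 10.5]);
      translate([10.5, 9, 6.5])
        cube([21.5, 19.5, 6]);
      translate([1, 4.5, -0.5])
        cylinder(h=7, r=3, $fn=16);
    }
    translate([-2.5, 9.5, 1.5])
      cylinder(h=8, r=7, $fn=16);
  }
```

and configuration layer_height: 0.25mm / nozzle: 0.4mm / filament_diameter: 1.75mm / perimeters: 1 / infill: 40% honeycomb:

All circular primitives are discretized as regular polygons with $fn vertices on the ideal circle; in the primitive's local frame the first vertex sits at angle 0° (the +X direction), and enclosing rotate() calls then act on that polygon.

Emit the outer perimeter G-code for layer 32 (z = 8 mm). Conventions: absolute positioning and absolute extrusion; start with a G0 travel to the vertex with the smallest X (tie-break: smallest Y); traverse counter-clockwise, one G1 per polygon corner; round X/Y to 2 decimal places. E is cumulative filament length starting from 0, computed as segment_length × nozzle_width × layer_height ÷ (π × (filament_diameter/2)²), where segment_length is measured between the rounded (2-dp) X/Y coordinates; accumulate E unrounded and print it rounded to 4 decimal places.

G0 X-1.27 Y2.72 Z8.00
G1 X0.00 Y0.00 E0.1248
G1 X11.33 Y5.28 E0.6445
G1 X7.53 Y13.44 E1.0187
G1 X5.71 Y12.59 E1.1022
G1 X4.87 Y14.41 E1.1856
G1 X-0.84 Y11.75 E1.4475
G1 X0.06 Y10.51 E1.5112
G1 X0.71 Y7.86 E1.6246
G1 X0.30 Y5.16 E1.7381
G1 X-1.12 Y2.82 E1.8519
G1 X-1.27 Y2.72 E1.8594

At z = 8 mm: the cube (footprint 12.5×11) is included at this height; the cube at (10.5, 9) is present — its section is the full 21.5×19.5 rectangle; the cylinder at (1, 4.5) does not reach this height (z outside [-0.5, 6.5]); Taking the first minus the rest: starting from the 12.5×11 cube, the 21.5×19.5 cube at (10.5, 9) partially overlaps it — only the 4.00 mm² overlap (of its 419.25 mm²) is removed, clipping the outline — 1 connected region; the r=7 cylinder at (-2.5, 9.5) contributes a regular 16-gon of circumradius 7; After the difference (first − rest): starting from the result so far, the r=7 cylinder at (-2.5, 9.5) partially overlaps it — only the 27.15 mm² overlap (of its 150.01 mm²) is removed, clipping the outline — 1 connected region; (whole slice rotated 25° about Z — lengths, areas and connectivity unchanged). The outline is a single polygon with 11 vertices. Extrusion per mm of travel: 0.4 × 0.25 / (π × 0.875²) = 0.041575. Accumulating E over each segment gives final E = 1.8594.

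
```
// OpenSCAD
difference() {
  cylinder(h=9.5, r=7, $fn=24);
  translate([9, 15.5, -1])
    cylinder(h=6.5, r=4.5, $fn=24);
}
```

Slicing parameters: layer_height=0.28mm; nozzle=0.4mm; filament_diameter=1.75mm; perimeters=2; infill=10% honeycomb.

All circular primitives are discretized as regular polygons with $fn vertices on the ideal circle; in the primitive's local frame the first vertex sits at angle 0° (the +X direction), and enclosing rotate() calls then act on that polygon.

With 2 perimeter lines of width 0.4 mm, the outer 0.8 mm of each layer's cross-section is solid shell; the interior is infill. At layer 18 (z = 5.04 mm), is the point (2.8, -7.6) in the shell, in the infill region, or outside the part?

outside

At z = 5.04 mm: the r=7 cylinder gives a regular 24-gon of circumradius 7 (constant along its height); the r=4.5 cylinder at (9, 15.5) contributes a regular 24-gon of circumradius 4.5; Subtracting the remaining from the first: starting from the r=7 cylinder, the r=4.5 cylinder at (9, 15.5) misses the remaining region (no effect) — 1 connected region. Overall, the cross-section is a single solid region. The nearest boundary edge runs (3.50, -6.06)→(1.81, -6.76); distance from the point to it = 1.15 mm. The point is not inside any of the regions above, so it lies outside the cross-section (1.15 mm from the nearest boundary).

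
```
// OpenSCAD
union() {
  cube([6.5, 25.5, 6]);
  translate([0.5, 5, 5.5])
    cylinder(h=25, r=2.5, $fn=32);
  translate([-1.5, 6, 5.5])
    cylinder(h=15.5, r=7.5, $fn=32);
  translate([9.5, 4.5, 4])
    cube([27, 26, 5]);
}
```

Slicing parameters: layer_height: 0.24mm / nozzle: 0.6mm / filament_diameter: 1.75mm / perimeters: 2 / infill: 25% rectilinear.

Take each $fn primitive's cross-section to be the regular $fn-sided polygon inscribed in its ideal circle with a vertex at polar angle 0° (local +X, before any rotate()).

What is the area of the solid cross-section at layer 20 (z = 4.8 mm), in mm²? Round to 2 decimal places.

At z = 4.8 mm: the cube is present — its section is the full 6.5×25.5 rectangle (area 165.75 mm²); the cylinder at (0.5, 5) does not reach this height (z outside [5.5, 30.5]); the cylinder at (-1.5, 6) does not reach this height (z outside [5.5, 21]); the cube at (9.5, 4.5) (footprint 27×26) is included at this height (area 702.00 mm²); Taking the union: the 2 present regions are separate (no shared area or edge), so areas and boundary lengths simply add and each stays a separate island — area = 867.75 mm². Overall, the cross-section has 2 separate islands. Net area = 867.75 mm².

867.75 mm²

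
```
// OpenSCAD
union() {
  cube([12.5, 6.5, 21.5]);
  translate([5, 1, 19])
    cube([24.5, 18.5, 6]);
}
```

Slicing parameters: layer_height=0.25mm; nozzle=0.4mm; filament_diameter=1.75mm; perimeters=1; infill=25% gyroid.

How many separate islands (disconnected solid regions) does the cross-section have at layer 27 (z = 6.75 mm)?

At z = 6.75 mm: the cube is present — its section is the full 12.5×6.5 rectangle; the cube at (5, 1) is not intersected at this z (z outside [19, 25]); Combining (union): only the 12.5×6.5 cube is present, so the union is just that shape — 1 connected region. Overall, the cross-section is a single solid region. Island count = 1.

1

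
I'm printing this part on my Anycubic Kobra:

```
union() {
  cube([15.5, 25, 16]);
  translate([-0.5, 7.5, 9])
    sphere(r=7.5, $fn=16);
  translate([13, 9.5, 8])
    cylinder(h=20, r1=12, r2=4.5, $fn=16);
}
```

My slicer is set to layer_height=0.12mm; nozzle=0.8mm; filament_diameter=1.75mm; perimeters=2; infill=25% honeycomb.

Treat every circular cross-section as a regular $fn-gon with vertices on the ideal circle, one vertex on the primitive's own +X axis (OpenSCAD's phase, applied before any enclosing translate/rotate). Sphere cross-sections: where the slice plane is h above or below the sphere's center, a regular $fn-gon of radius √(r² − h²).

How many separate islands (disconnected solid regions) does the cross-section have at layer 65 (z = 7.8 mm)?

1

At z = 7.8 mm: the cube is present — its section is the full 15.5×25 rectangle; the r=7.5 sphere at (-0.5, 7.5) slices to a regular 16-gon of circumradius 7.403 (√(r²−h²) with h=1.2 from center); the cone at (13, 9.5) is absent (z outside [8, 28]); Combining (union): the regions partially overlap (shared area 76.55 mm²), so overlapping operands fuse into one piece — 1 connected region. Overall, the cross-section is a single solid region. Island count = 1.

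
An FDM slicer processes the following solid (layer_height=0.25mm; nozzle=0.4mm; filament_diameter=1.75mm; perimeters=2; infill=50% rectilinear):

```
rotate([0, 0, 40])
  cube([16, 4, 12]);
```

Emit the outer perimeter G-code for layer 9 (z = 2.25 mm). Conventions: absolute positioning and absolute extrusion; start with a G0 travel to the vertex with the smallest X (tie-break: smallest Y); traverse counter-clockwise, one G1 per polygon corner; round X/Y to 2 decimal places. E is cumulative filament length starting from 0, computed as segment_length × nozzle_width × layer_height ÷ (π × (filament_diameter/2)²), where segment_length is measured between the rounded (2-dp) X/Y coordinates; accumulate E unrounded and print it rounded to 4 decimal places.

G0 X-2.57 Y3.06 Z2.25
G1 X0.00 Y0.00 E0.1661
G1 X12.26 Y10.28 E0.8313
G1 X9.69 Y13.35 E0.9978
G1 X-2.57 Y3.06 E1.6632

At z = 2.25 mm: the cube is present — its section is the full 16×4 rectangle; (rotated 40° about Z; rotation is an isometry so areas/perimeters/island counts are preserved). The outline is a single polygon with 4 vertices. Extrusion per mm of travel: 0.4 × 0.25 / (π × 0.875²) = 0.041575. Accumulating E over each segment gives final E = 1.6632.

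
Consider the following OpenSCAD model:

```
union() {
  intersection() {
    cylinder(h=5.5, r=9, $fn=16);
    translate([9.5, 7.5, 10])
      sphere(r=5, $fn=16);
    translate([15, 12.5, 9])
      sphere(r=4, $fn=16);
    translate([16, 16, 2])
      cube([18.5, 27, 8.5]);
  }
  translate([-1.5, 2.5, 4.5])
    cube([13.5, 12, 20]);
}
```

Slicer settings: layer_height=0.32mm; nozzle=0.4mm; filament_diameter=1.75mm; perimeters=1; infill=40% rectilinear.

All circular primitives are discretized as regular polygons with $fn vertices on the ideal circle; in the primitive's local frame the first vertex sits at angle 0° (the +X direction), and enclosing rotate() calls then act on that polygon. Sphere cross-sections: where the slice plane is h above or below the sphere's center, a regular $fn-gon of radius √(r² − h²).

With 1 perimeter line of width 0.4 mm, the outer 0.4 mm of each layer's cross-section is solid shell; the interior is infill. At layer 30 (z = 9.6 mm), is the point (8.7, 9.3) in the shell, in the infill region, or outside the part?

infill

At z = 9.6 mm: the cylinder does not reach this height (z outside [0, 5.5]); the r=5 sphere at (9.5, 7.5) contributes a regular 16-gon of circumradius √(5²−0.4²) = 4.984; the r=4 sphere at (15, 12.5) slices to a regular 16-gon of circumradius 3.955 (√(r²−h²) with h=0.6 from center); the cube at (16, 16) (footprint 18.5×27) is included at this height; Taking the intersection: at least one operand is absent at this height, so nothing remains; the cube at (-1.5, 2.5) (footprint 13.5×12) is included at this height; Merging all regions: only the 13.5×12 cube at (-1.5, 2.5) is present, so the union is just that shape — 1 connected region. Overall, the cross-section is a single solid region. The nearest boundary edge runs (12.00, 2.50)→(12.00, 14.50); distance from the point to it = 3.30 mm. The point is inside the cross-section and 3.30 mm from the nearest boundary — more than the 0.4 mm shell width (1 × 0.4), so it's in the infill interior.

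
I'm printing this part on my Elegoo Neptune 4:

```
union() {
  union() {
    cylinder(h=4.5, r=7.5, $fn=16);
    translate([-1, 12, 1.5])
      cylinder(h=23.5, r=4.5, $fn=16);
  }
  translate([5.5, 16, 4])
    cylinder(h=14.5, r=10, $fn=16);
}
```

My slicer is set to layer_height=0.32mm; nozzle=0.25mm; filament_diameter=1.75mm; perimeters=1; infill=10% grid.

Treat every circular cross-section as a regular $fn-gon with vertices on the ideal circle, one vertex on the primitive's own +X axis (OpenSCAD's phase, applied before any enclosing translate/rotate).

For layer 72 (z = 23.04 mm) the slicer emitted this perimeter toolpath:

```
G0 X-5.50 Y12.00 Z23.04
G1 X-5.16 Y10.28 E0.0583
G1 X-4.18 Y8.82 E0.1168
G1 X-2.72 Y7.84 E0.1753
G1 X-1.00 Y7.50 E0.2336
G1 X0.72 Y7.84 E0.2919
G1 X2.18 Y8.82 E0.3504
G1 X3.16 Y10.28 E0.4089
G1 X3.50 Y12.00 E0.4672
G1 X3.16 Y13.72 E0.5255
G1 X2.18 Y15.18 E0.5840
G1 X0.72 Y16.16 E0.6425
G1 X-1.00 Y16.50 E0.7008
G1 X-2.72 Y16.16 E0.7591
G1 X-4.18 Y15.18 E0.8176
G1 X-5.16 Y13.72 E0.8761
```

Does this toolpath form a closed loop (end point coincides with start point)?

no

Start point (G0): (-5.50, 12.00). End point (last G1): the path does not return to the start — open.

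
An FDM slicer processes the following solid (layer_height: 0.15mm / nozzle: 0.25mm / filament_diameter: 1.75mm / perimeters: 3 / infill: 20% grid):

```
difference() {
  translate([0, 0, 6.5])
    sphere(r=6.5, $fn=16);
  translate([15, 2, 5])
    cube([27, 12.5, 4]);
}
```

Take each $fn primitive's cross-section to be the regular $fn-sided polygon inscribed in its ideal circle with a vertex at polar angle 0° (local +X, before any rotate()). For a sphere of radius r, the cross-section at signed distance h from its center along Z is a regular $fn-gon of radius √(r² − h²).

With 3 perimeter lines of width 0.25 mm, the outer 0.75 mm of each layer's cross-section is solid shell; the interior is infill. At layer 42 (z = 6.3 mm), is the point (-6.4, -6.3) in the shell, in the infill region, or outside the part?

At z = 6.3 mm: the r=6.5 sphere contributes a regular 16-gon of circumradius √(6.5²−0.2²) = 6.497; the cube at (15, 2) (footprint 27×12.5) is included at this height; Subtracting the remaining from the first: starting from the r=6.5 sphere, the 27×12.5 cube at (15, 2) misses the remaining region (no effect) — 1 connected region. Overall, the cross-section is a single solid region. The nearest boundary edge runs (-2.49, -6.00)→(-4.59, -4.59); distance from the point to it = 2.48 mm. The point is not inside any of the regions above, so it lies outside the cross-section (2.48 mm from the nearest boundary).

outside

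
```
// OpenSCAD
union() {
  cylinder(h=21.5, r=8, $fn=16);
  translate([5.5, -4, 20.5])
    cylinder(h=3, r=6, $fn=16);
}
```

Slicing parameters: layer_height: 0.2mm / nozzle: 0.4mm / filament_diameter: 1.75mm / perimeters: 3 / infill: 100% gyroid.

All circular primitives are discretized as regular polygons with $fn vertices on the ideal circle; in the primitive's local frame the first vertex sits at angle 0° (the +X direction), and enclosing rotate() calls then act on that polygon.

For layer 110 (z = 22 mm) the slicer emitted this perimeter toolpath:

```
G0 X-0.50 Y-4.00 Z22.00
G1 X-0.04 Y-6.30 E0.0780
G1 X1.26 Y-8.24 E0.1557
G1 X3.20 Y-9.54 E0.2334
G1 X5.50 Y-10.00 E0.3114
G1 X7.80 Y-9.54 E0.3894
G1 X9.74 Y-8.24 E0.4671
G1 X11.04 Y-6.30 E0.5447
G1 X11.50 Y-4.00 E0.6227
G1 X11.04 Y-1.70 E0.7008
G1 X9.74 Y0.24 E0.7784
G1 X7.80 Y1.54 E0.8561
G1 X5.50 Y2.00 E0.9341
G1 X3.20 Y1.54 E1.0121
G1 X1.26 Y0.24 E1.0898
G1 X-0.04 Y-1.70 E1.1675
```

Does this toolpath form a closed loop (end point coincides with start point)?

Start point (G0): (-0.50, -4.00). End point (last G1): the path does not return to the start — open.

no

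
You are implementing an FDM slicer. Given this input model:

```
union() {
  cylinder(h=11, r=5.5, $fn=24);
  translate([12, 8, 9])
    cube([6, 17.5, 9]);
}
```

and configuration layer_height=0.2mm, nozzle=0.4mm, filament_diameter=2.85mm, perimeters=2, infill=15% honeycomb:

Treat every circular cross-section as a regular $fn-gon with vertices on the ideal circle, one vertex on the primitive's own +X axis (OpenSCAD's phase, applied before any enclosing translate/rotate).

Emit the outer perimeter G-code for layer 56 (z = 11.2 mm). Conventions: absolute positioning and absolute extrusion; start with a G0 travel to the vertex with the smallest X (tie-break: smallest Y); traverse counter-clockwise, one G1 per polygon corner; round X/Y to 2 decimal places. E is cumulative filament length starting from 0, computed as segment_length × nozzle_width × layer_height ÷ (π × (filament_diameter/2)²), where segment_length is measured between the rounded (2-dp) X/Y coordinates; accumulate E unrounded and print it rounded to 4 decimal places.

G0 X12.00 Y8.00 Z11.20
G1 X18.00 Y8.00 E0.0752
G1 X18.00 Y25.50 E0.2947
G1 X12.00 Y25.50 E0.3699
G1 X12.00 Y8.00 E0.5894

At z = 11.2 mm: the cylinder does not reach this height (z outside [0, 11]); the 6×17.5 cube at (12, 8) contributes its full rectangle; Combining (union): only the 6×17.5 cube at (12, 8) is present, so the union is just that shape — 1 connected region. The outline is a single polygon with 4 vertices. Extrusion per mm of travel: 0.4 × 0.2 / (π × 1.425²) = 0.012540. Accumulating E over each segment gives final E = 0.5894.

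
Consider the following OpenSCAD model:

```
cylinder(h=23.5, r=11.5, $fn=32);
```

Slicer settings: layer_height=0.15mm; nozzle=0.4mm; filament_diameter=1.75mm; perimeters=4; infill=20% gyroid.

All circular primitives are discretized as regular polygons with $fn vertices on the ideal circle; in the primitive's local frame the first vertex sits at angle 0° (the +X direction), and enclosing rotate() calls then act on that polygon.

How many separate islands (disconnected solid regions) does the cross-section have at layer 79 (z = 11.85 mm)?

At z = 11.85 mm: the r=11.5 cylinder contributes a regular 32-gon of circumradius 11.5. Overall, the cross-section is a single solid region. Island count = 1.

1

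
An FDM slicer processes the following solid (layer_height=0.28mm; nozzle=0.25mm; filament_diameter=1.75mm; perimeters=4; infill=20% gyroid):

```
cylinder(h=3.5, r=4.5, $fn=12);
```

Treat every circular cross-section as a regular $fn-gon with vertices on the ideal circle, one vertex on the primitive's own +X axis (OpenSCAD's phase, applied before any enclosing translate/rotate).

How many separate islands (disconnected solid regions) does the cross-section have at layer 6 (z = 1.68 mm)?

1

At z = 1.68 mm: the r=4.5 cylinder contributes a regular 12-gon of circumradius 4.5. Overall, the cross-section is a single solid region. Island count = 1.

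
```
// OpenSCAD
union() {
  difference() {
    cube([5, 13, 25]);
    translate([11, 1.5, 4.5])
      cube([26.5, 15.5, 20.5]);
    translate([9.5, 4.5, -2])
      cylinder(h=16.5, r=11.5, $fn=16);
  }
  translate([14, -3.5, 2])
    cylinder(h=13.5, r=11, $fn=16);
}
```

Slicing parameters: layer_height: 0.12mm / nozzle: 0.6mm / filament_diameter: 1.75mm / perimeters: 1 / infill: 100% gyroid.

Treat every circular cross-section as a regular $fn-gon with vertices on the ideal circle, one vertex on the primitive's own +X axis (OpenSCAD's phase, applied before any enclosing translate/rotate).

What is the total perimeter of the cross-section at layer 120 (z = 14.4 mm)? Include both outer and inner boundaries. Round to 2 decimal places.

At z = 14.4 mm: the 5×13 cube contributes its full rectangle (perimeter 36.00 mm); the 26.5×15.5 cube at (11, 1.5) contributes its full rectangle (perimeter 84.00 mm); the r=11.5 cylinder at (9.5, 4.5) gives a regular 16-gon of circumradius 11.5 (constant along its height) (perimeter = 2·16·11.500·sin(180°/16) = 71.79 mm); After the difference (first − rest): starting from the 5×13 cube, the 26.5×15.5 cube at (11, 1.5) misses the remaining region (no effect); the r=11.5 cylinder at (9.5, 4.5) partially overlaps it — only the 62.99 mm² overlap (of its 404.88 mm²) is removed, clipping the outline — boundary = 7.46 mm; the r=11 cylinder at (14, -3.5) contributes a regular 16-gon of circumradius 11 (perimeter = 2·16·11.000·sin(180°/16) = 68.67 mm); Merging all regions: the 2 present regions are separate (no shared area or edge), so areas and boundary lengths simply add and each stays a separate island — boundary = 76.13 mm. Overall, the cross-section has 2 separate islands. Total boundary length (outer) = 76.13 mm.

76.13 mm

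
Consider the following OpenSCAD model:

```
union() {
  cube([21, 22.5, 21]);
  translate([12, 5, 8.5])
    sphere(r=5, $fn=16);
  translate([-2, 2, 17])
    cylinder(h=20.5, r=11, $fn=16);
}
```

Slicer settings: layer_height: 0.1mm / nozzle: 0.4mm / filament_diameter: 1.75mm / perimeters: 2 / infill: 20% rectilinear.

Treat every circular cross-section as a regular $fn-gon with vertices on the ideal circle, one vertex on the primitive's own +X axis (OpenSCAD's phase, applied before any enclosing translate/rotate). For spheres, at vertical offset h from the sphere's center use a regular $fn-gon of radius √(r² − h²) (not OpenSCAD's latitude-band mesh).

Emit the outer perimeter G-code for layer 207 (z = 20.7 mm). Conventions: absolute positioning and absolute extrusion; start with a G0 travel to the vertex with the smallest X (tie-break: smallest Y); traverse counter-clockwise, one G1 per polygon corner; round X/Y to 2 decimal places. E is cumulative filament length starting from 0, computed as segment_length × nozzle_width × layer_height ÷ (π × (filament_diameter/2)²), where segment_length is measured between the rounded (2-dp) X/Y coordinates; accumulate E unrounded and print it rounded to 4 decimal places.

At z = 20.7 mm: the 21×22.5 cube contributes its full rectangle; the sphere at (12, 5) is absent (|z−center|=12.200 > r=5); the r=11 cylinder at (-2, 2) gives a regular 16-gon of circumradius 11 (constant along its height); Merging all regions: the regions partially overlap (shared area 88.61 mm²), so overlapping operands fuse into one piece — 1 connected region. The outline is a single polygon with 17 vertices. Extrusion per mm of travel: 0.4 × 0.1 / (π × 0.875²) = 0.016630. Accumulating E over each segment gives final E = 1.9507.

G0 X-13.00 Y2.00 Z20.70
G1 X-12.16 Y-2.21 E0.0714
G1 X-9.78 Y-5.78 E0.1427
G1 X-6.21 Y-8.16 E0.2141
G1 X-2.00 Y-9.00 E0.2855
G1 X2.21 Y-8.16 E0.3569
G1 X5.78 Y-5.78 E0.4282
G1 X8.16 Y-2.21 E0.4996
G1 X8.60 Y0.00 E0.5371
G1 X21.00 Y0.00 E0.7433
G1 X21.00 Y22.50 E1.1175
G1 X0.00 Y22.50 E1.4667
G1 X0.00 Y12.60 E1.6313
G1 X-2.00 Y13.00 E1.6652
G1 X-6.21 Y12.16 E1.7366
G1 X-9.78 Y9.78 E1.8080
G1 X-12.16 Y6.21 E1.8793
G1 X-13.00 Y2.00 E1.9507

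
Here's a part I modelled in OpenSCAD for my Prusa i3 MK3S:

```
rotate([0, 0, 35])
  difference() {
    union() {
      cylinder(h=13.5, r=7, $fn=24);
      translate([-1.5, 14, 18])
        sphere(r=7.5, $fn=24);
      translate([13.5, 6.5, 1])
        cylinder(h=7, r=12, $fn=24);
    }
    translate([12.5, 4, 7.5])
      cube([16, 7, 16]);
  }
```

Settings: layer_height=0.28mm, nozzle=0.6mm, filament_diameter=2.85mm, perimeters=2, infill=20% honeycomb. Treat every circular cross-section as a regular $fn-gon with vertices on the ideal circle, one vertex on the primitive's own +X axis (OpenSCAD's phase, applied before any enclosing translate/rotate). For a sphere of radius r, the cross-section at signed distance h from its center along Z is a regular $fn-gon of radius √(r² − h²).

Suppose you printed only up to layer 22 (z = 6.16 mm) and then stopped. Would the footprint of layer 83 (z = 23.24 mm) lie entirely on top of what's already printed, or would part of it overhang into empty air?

part overhangs

Compare the two slices. At z = 6.16: the r=7 cylinder gives a regular 24-gon of circumradius 7 (constant along its height) (area = (24/2)·7.000²·sin(360°/24) = 152.19 mm²); the sphere at (-1.5, 14) does not reach this height (|z−center|=11.840 > r=7.5); the r=12 cylinder at (13.5, 6.5) contributes a regular 24-gon of circumradius 12 (area = (24/2)·12.000²·sin(360°/24) = 447.24 mm²); Combining (union): the regions partially overlap — summed areas 599.42 mm² minus the doubly-counted overlap 29.24 mm² gives 570.18 mm² — area = 570.18 mm²; the cube at (12.5, 4) is not intersected at this z (z outside [7.5, 23.5]); Taking the first minus the rest: none of the subtracted shapes is present at this height, so that combined region is unchanged — area = 570.18 mm²; (whole slice rotated 35° about Z — lengths, areas and connectivity unchanged). At z = 23.24: the cylinder is absent (z outside [0, 13.5]); the r=7.5 sphere at (-1.5, 14) contributes a regular 24-gon of circumradius √(7.5²−5.24²) = 5.366 (area = (24/2)·5.366²·sin(360°/24) = 89.42 mm²); the cylinder at (13.5, 6.5) does not reach this height (z outside [1, 8]); Merging all regions: only the r=7.5 sphere at (-1.5, 14) is present, so the union is just that shape — area = 89.42 mm²; the 16×7 cube at (12.5, 4) contributes its full rectangle (area 112.00 mm²); Taking the first minus the rest: starting from the result so far (89.42 mm²), the 16×7 cube at (12.5, 4) misses the remaining region (no effect) — area = 89.42 mm²; (whole slice rotated 35° about Z — lengths, areas and connectivity unchanged). Checking containment: at z = 23.24 the cross-section extends beyond the z = 6.16 cross-section by about 88.17 mm².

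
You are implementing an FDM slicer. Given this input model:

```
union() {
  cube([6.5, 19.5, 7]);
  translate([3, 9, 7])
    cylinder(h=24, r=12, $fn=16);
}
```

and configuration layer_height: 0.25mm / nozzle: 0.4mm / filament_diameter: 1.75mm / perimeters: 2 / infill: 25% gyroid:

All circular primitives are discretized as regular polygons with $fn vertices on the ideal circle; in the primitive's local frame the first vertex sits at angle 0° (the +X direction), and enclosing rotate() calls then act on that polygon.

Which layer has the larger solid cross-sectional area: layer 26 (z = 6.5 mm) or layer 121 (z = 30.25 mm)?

layer 121 (z = 30.25 mm)

Layer 26 (z = 6.5): the cube (footprint 6.5×19.5) is included at this height (area 126.75 mm²); the cylinder at (3, 9) is absent (z outside [7, 31]); Merging all regions: only the 6.5×19.5 cube is present, so the union is just that shape — area = 126.75 mm². So its area = 126.75 mm². Layer 121 (z = 30.25): the cube does not reach this height (z outside [0, 7]); the r=12 cylinder at (3, 9) gives a regular 16-gon of circumradius 12 (constant along its height) (area = (16/2)·12.000²·sin(360°/16) = 440.85 mm²); Taking the union: only the r=12 cylinder at (3, 9) is present, so the union is just that shape — area = 440.85 mm². So its area = 440.85 mm². Layer 121 is larger (440.85 vs 126.75 mm²).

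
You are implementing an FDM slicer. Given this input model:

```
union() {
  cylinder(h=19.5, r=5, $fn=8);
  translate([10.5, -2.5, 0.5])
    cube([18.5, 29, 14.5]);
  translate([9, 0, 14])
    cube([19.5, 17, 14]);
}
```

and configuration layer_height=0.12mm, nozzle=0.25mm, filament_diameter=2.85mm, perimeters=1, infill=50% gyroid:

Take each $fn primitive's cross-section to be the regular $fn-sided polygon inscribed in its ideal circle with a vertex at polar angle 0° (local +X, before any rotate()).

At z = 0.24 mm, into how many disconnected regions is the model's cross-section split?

At z = 0.24 mm: the r=5 cylinder contributes a regular 8-gon of circumradius 5; the cube at (10.5, -2.5) is absent (z outside [0.5, 15]); the cube at (9, 0) is not intersected at this z (z outside [14, 28]); Taking the union: only the r=5 cylinder is present, so the union is just that shape — 1 connected region. The result has 1 disconnected region.

1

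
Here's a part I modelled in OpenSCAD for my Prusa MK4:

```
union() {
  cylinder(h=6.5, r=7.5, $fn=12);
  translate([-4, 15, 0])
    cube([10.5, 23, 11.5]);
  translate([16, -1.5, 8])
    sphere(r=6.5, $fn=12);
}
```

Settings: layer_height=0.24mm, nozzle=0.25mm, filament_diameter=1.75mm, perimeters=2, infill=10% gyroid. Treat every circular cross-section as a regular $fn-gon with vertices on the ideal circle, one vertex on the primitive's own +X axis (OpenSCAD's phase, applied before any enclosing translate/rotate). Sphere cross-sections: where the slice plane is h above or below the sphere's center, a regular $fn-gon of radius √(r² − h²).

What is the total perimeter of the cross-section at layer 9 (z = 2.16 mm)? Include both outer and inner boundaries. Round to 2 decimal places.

131.31 mm

At z = 2.16 mm: the r=7.5 cylinder contributes a regular 12-gon of circumradius 7.5 (perimeter = 2·12·7.500·sin(180°/12) = 46.59 mm); the 10.5×23 cube at (-4, 15) contributes its full rectangle (perimeter 67.00 mm); the r=6.5 sphere at (16, -1.5) slices to a regular 12-gon of circumradius 2.854 (√(r²−h²) with h=5.84 from center) (perimeter = 2·12·2.854·sin(180°/12) = 17.73 mm); Combining (union): the 3 present regions are separate (no shared area or edge), so areas and boundary lengths simply add and each stays a separate island — boundary = 131.31 mm. Overall, the cross-section has 3 separate islands. Total boundary length (outer) = 131.31 mm.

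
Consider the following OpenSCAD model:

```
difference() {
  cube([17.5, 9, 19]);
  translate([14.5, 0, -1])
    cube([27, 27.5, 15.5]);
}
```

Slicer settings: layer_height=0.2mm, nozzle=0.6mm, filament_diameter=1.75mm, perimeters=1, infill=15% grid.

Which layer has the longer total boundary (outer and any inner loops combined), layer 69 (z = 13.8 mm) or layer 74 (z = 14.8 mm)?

layer 74 (z = 14.8 mm)

Layer 69 (z = 13.8): the 17.5×9 cube contributes its full rectangle (perimeter 53.00 mm); the cube at (14.5, 0) is present — its section is the full 27×27.5 rectangle (perimeter 109.00 mm); Taking the first minus the rest: starting from the 17.5×9 cube, the 27×27.5 cube at (14.5, 0) partially overlaps it — only the 27.00 mm² overlap (of its 742.50 mm²) is removed, clipping the outline — boundary = 47.00 mm. So its perimeter = 47.00 mm. Layer 74 (z = 14.8): the cube is present — its section is the full 17.5×9 rectangle (perimeter 53.00 mm); the cube at (14.5, 0) is absent (z outside [-1, 14.5]); After the difference (first − rest): none of the subtracted shapes is present at this height, so the 17.5×9 cube is unchanged — boundary = 53.00 mm. So its perimeter = 53.00 mm. Layer 74 is larger (53.00 vs 47.00 mm).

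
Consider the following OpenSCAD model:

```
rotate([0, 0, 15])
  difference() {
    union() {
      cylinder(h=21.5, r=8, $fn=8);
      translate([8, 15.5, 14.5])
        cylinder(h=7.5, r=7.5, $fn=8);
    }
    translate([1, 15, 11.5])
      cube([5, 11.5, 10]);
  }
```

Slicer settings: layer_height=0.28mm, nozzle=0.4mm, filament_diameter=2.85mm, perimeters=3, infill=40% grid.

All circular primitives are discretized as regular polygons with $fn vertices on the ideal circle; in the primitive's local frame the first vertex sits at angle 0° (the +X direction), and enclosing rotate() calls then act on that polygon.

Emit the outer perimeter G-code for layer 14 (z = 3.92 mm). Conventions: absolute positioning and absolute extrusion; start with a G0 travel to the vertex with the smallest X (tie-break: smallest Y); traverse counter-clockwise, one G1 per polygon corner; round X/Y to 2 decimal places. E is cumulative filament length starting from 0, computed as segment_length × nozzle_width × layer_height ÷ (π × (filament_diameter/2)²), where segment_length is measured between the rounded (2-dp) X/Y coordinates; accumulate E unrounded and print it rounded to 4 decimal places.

G0 X-7.73 Y-2.07 Z3.92
G1 X-4.00 Y-6.93 E0.1076
G1 X2.07 Y-7.73 E0.2150
G1 X6.93 Y-4.00 E0.3226
G1 X7.73 Y2.07 E0.4301
G1 X4.00 Y6.93 E0.5377
G1 X-2.07 Y7.73 E0.6451
G1 X-6.93 Y4.00 E0.7527
G1 X-7.73 Y-2.07 E0.8602

At z = 3.92 mm: the r=8 cylinder gives a regular 8-gon of circumradius 8 (constant along its height); the cylinder at (8, 15.5) does not reach this height (z outside [14.5, 22]); Taking the union: only the r=8 cylinder is present, so the union is just that shape — 1 connected region; the cube at (1, 15) does not reach this height (z outside [11.5, 21.5]); After the difference (first − rest): none of the subtracted shapes is present at this height, so that combined region is unchanged — 1 connected region; (whole slice rotated 15° about Z — lengths, areas and connectivity unchanged). The outline is a single polygon with 8 vertices. Extrusion per mm of travel: 0.4 × 0.28 / (π × 1.425²) = 0.017557. Accumulating E over each segment gives final E = 0.8602.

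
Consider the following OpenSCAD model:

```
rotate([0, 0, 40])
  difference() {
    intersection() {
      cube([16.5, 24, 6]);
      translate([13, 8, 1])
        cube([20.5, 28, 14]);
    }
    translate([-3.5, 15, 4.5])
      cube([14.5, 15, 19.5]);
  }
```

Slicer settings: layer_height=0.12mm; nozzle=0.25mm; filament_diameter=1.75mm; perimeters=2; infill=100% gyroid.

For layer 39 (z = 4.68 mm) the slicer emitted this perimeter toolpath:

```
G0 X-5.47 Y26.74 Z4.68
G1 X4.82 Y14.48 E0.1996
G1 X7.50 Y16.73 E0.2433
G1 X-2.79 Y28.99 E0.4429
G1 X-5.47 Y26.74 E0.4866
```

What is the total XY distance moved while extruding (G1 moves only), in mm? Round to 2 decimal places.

Sum the Euclidean lengths of each G1 segment: total = 39.01 mm.

39.01 mm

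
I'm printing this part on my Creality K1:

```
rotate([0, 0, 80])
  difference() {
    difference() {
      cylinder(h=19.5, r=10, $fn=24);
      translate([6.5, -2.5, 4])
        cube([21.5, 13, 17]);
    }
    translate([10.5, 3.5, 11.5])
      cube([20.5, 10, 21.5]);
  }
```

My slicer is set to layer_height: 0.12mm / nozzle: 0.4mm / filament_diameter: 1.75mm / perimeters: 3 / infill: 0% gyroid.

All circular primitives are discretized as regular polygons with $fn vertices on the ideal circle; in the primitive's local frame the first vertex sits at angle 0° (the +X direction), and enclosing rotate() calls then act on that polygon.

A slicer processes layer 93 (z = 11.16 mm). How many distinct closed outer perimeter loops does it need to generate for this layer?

At z = 11.16 mm: the r=10 cylinder gives a regular 24-gon of circumradius 10 (constant along its height); the 21.5×13 cube at (6.5, -2.5) contributes its full rectangle; Subtracting the remaining from the first: starting from the r=10 cylinder, the 21.5×13 cube at (6.5, -2.5) partially overlaps it — only the 26.32 mm² overlap (of its 279.50 mm²) is removed, clipping the outline — 1 connected region; the cube at (10.5, 3.5) does not reach this height (z outside [11.5, 33]); Subtracting the remaining from the first: none of the subtracted shapes is present at this height, so that combined region is unchanged — 1 connected region; (rotated 80° about Z; rotation is an isometry so areas/perimeters/island counts are preserved). The result has 1 disconnected region.

1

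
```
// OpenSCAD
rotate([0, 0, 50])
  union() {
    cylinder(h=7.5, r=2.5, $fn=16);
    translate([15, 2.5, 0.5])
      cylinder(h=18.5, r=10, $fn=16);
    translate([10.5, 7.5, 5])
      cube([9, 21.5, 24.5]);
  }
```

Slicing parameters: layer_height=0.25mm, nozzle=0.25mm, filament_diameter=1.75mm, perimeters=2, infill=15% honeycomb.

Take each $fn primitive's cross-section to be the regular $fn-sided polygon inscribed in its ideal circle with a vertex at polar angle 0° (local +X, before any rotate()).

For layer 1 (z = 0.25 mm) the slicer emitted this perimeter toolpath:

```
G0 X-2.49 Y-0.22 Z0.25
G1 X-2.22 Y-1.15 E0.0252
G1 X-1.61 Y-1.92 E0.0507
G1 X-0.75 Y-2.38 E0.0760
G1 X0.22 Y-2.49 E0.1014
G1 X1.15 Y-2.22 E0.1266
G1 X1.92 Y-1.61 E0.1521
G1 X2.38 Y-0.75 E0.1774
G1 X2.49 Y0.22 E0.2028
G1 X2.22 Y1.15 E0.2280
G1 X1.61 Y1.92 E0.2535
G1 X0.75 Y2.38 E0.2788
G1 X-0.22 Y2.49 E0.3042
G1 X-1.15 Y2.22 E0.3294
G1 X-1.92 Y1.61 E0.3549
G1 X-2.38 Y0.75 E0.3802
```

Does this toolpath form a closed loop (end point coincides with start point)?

no

Start point (G0): (-2.49, -0.22). End point (last G1): the path does not return to the start — open.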